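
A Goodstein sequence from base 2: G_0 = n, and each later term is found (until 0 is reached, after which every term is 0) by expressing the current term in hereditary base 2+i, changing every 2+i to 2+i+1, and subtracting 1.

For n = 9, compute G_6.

50333399

G_0 = 9. HB_2(9) = 2^(2 + 1) + 1. Bump = 82. G_1 = 81.
G_1 = 81. HB_3(81) = 3^(3 + 1). Bump = 1024. G_2 = 1023.
G_2 = 1023. HB_4(1023) = 3·4^4 + 3·4^3 + 3·4^2 + 3·4 + 3. Bump = 9843. G_3 = 9842.
G_3 = 9842. HB_5(9842) = 3·5^5 + 3·5^3 + 3·5^2 + 3·5 + 2. Bump = 140744. G_4 = 140743.
G_4 = 140743. HB_6(140743) = 3·6^6 + 3·6^3 + 3·6^2 + 3·6 + 1. Bump = 2471827. G_5 = 2471826.
G_5 = 2471826. HB_7(2471826) = 3·7^7 + 3·7^3 + 3·7^2 + 3·7. Bump = 50333400. G_6 = 50333399.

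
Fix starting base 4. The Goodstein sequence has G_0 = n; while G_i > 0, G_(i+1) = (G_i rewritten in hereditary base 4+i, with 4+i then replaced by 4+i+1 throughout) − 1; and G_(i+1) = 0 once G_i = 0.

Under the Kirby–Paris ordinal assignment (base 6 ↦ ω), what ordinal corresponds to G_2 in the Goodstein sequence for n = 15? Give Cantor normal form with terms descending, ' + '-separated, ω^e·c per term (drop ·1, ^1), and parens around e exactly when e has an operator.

ω·3 + 1

G_0 = 15. HB_4(15) = 3·4 + 3. Bump = 18. G_1 = 17.
G_1 = 17. HB_5(17) = 3·5 + 2. Bump = 20. G_2 = 19.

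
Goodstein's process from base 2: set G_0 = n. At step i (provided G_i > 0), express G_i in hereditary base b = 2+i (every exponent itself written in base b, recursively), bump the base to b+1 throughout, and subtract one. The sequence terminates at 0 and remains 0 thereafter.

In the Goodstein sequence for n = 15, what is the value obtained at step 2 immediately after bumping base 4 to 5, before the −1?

[0] 15 ≡ 2^(2 + 1) + 2^2 + 2 + 1 (base 2). Lift 3: 112. −1: 111.
[1] 111 ≡ 3^(3 + 1) + 3^3 + 3 (base 3). Lift 4: 1284. −1: 1283.

18753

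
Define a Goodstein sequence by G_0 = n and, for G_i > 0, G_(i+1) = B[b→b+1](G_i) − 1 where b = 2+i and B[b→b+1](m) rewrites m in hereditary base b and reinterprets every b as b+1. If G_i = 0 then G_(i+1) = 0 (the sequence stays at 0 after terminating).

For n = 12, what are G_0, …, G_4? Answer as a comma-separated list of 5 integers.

(0) 12|_2 = 2^(2 + 1) + 2^2 ↦ 3^(3 + 1) + 3^3|_3 = 108 ⇒ 107
(1) 107|_3 = 3^(3 + 1) + 2·3^2 + 2·3 + 2 ↦ 4^(4 + 1) + 2·4^2 + 2·4 + 2|_4 = 1066 ⇒ 1065
(2) 1065|_4 = 4^(4 + 1) + 2·4^2 + 2·4 + 1 ↦ 5^(5 + 1) + 2·5^2 + 2·5 + 1|_5 = 15686 ⇒ 15685
(3) 15685|_5 = 5^(5 + 1) + 2·5^2 + 2·5 ↦ 6^(6 + 1) + 2·6^2 + 2·6|_6 = 280020 ⇒ 280019

12, 107, 1065, 15685, 280019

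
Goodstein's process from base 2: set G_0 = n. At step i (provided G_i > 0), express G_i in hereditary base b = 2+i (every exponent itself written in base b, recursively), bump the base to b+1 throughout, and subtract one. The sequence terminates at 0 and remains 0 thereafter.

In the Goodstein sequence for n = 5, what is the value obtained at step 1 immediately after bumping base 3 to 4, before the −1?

base 2: 5 = 2^2 + 1; at 3: 3^3 + 1 = 28; next = 27
base 3: 27 = 3^3; at 4: 4^4 = 256; next = 255

256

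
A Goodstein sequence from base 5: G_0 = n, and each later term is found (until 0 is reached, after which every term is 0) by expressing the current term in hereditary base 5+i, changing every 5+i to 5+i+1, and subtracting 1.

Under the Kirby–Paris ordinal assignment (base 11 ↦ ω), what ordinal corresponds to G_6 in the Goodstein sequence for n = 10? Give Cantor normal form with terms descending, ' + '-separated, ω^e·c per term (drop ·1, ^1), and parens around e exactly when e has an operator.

ω

[0] 10 ≡ 2·5 (base 5). Lift 6: 12. −1: 11.
[1] 11 ≡ 6 + 5 (base 6). Lift 7: 12. −1: 11.
[2] 11 ≡ 7 + 4 (base 7). Lift 8: 12. −1: 11.
[3] 11 ≡ 8 + 3 (base 8). Lift 9: 12. −1: 11.
[4] 11 ≡ 9 + 2 (base 9). Lift 10: 12. −1: 11.
[5] 11 ≡ 10 + 1 (base 10). Lift 11: 12. −1: 11.
[6] 11 ≡ 11 (base 11). Lift 12: 12. −1: 11.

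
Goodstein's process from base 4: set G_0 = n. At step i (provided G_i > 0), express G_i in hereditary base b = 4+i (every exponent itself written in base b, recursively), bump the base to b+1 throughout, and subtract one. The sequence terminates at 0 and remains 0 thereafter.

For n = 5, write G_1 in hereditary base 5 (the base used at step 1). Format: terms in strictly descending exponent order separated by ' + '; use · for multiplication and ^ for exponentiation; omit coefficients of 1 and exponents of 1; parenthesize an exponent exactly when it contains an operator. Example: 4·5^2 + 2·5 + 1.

G_0 = 5. HB_4(5) = 4 + 1. Bump = 6. G_1 = 5.
G_1 = 5. HB_5(5) = 5. Bump = 6. G_2 = 5.

5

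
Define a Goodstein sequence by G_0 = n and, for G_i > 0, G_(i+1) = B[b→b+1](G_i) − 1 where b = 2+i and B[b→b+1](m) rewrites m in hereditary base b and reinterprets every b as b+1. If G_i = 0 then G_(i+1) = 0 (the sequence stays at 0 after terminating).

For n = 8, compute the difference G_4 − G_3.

87085

base 2: 8 = 2^(2 + 1); at 3: 3^(3 + 1) = 81; next = 80
base 3: 80 = 2·3^3 + 2·3^2 + 2·3 + 2; at 4: 2·4^4 + 2·4^2 + 2·4 + 2 = 554; next = 553
base 4: 553 = 2·4^4 + 2·4^2 + 2·4 + 1; at 5: 2·5^5 + 2·5^2 + 2·5 + 1 = 6311; next = 6310
base 5: 6310 = 2·5^5 + 2·5^2 + 2·5; at 6: 2·6^6 + 2·6^2 + 2·6 = 93396; next = 93395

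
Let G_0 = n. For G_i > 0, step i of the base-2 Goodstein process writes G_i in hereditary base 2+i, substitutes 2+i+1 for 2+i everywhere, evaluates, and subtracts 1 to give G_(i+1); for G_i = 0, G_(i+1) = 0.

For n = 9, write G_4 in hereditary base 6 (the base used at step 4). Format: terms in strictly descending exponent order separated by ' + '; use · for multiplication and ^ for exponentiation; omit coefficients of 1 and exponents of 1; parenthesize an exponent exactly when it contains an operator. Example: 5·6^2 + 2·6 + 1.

3·6^6 + 3·6^3 + 3·6^2 + 3·6 + 1

(0) 9|_2 = 2^(2 + 1) + 1 ↦ 3^(3 + 1) + 1|_3 = 82 ⇒ 81
(1) 81|_3 = 3^(3 + 1) ↦ 4^(4 + 1)|_4 = 1024 ⇒ 1023
(2) 1023|_4 = 3·4^4 + 3·4^3 + 3·4^2 + 3·4 + 3 ↦ 3·5^5 + 3·5^3 + 3·5^2 + 3·5 + 3|_5 = 9843 ⇒ 9842
(3) 9842|_5 = 3·5^5 + 3·5^3 + 3·5^2 + 3·5 + 2 ↦ 3·6^6 + 3·6^3 + 3·6^2 + 3·6 + 2|_6 = 140744 ⇒ 140743
(4) 140743|_6 = 3·6^6 + 3·6^3 + 3·6^2 + 3·6 + 1 ↦ 3·7^7 + 3·7^3 + 3·7^2 + 3·7 + 1|_7 = 2471827 ⇒ 2471826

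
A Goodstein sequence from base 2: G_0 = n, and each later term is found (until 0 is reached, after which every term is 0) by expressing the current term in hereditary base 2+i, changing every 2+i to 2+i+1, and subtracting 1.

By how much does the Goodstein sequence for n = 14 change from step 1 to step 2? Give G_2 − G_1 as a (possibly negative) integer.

(0) 14|_2 = 2^(2 + 1) + 2^2 + 2 ↦ 3^(3 + 1) + 3^3 + 3|_3 = 111 ⇒ 110
(1) 110|_3 = 3^(3 + 1) + 3^3 + 2 ↦ 4^(4 + 1) + 4^4 + 2|_4 = 1282 ⇒ 1281

1171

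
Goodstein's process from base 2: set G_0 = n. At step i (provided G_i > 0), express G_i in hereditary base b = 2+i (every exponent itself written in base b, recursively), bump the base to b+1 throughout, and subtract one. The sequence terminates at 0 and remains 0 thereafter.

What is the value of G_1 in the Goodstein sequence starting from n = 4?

i=0: 4 = 2^2 (b=2); 2→3: 3^3 = 27; 27−1 = 26
i=1: 26 = 2·3^2 + 2·3 + 2 (b=3); 3→4: 2·4^2 + 2·4 + 2 = 42; 42−1 = 41

26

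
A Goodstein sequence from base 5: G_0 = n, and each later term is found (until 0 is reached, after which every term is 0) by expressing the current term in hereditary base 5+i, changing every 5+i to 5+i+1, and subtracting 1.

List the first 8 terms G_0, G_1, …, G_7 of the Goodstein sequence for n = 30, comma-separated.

30, 41, 53, 67, 83, 101, 121, 143

step 0: 30 = 5^2 + 5; sub 6 for 5: 6^2 + 6; = 42; G_1 = 42−1 = 41
step 1: 41 = 6^2 + 5; sub 7 for 6: 7^2 + 5; = 54; G_2 = 54−1 = 53
step 2: 53 = 7^2 + 4; sub 8 for 7: 8^2 + 4; = 68; G_3 = 68−1 = 67
step 3: 67 = 8^2 + 3; sub 9 for 8: 9^2 + 3; = 84; G_4 = 84−1 = 83
step 4: 83 = 9^2 + 2; sub 10 for 9: 10^2 + 2; = 102; G_5 = 102−1 = 101
step 5: 101 = 10^2 + 1; sub 11 for 10: 11^2 + 1; = 122; G_6 = 122−1 = 121
step 6: 121 = 11^2; sub 12 for 11: 12^2; = 144; G_7 = 144−1 = 143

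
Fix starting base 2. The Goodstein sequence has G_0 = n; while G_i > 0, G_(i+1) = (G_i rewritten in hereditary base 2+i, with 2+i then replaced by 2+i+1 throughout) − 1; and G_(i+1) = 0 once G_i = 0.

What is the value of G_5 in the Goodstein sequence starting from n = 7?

7 —HB2→ 2^2 + 2 + 1 —bump→ 3^3 + 3 + 1 = 31 —(−1)→ 30
30 —HB3→ 3^3 + 3 —bump→ 4^4 + 4 = 260 —(−1)→ 259
259 —HB4→ 4^4 + 3 —bump→ 5^5 + 3 = 3128 —(−1)→ 3127
3127 —HB5→ 5^5 + 2 —bump→ 6^6 + 2 = 46658 —(−1)→ 46657
46657 —HB6→ 6^6 + 1 —bump→ 7^7 + 1 = 823544 —(−1)→ 823543

823543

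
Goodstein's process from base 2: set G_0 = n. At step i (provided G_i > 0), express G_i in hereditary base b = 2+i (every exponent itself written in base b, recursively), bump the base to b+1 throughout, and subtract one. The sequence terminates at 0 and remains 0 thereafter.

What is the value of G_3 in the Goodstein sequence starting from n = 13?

16092

G_0=13  [base 2] 2^(2 + 1) + 2^2 + 1  →[2↦3]→  3^(3 + 1) + 3^3 + 1 = 109  −1 ⇒ G_1=108
G_1=108  [base 3] 3^(3 + 1) + 3^3  →[3↦4]→  4^(4 + 1) + 4^4 = 1280  −1 ⇒ G_2=1279
G_2=1279  [base 4] 4^(4 + 1) + 3·4^3 + 3·4^2 + 3·4 + 3  →[4↦5]→  5^(5 + 1) + 3·5^3 + 3·5^2 + 3·5 + 3 = 16093  −1 ⇒ G_3=16092
G_3=16092  [base 5] 5^(5 + 1) + 3·5^3 + 3·5^2 + 3·5 + 2  →[5↦6]→  6^(6 + 1) + 3·6^3 + 3·6^2 + 3·6 + 2 = 280712  −1 ⇒ G_4=280711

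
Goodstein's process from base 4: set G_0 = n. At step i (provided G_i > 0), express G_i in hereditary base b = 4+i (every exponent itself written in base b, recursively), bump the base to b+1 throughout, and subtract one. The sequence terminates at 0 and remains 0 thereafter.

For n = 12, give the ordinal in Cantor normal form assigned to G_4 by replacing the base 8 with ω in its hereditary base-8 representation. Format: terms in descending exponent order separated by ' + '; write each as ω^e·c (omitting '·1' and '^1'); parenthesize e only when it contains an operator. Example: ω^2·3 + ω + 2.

(0) 12|_4 = 3·4 ↦ 3·5|_5 = 15 ⇒ 14
(1) 14|_5 = 2·5 + 4 ↦ 2·6 + 4|_6 = 16 ⇒ 15
(2) 15|_6 = 2·6 + 3 ↦ 2·7 + 3|_7 = 17 ⇒ 16
(3) 16|_7 = 2·7 + 2 ↦ 2·8 + 2|_8 = 18 ⇒ 17
(4) 17|_8 = 2·8 + 1 ↦ 2·9 + 1|_9 = 19 ⇒ 18

ω·2 + 1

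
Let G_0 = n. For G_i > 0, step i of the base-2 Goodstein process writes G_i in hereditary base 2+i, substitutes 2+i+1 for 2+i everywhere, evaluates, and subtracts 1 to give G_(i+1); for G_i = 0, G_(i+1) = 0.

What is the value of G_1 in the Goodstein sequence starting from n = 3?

step 0: 3 = 2 + 1; sub 3 for 2: 3 + 1; = 4; G_1 = 4−1 = 3
step 1: 3 = 3; sub 4 for 3: 4; = 4; G_2 = 4−1 = 3

3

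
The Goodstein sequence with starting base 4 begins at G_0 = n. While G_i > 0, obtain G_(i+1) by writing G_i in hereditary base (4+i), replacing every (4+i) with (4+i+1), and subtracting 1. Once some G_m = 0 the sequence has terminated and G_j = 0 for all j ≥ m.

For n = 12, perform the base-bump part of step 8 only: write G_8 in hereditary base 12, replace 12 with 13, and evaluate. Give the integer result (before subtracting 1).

base 4: 12 = 3·4; at 5: 3·5 = 15; next = 14
base 5: 14 = 2·5 + 4; at 6: 2·6 + 4 = 16; next = 15
base 6: 15 = 2·6 + 3; at 7: 2·7 + 3 = 17; next = 16
base 7: 16 = 2·7 + 2; at 8: 2·8 + 2 = 18; next = 17
base 8: 17 = 2·8 + 1; at 9: 2·9 + 1 = 19; next = 18
base 9: 18 = 2·9; at 10: 2·10 = 20; next = 19
base 10: 19 = 10 + 9; at 11: 11 + 9 = 20; next = 19
base 11: 19 = 11 + 8; at 12: 12 + 8 = 20; next = 19
base 12: 19 = 12 + 7; at 13: 13 + 7 = 20; next = 19

20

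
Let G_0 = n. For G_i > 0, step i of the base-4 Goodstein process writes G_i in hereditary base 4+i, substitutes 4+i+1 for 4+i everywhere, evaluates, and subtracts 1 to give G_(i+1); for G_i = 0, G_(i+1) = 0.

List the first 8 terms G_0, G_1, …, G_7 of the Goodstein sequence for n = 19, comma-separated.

19 —HB4→ 4^2 + 3 —bump→ 5^2 + 3 = 28 —(−1)→ 27
27 —HB5→ 5^2 + 2 —bump→ 6^2 + 2 = 38 —(−1)→ 37
37 —HB6→ 6^2 + 1 —bump→ 7^2 + 1 = 50 —(−1)→ 49
49 —HB7→ 7^2 —bump→ 8^2 = 64 —(−1)→ 63
63 —HB8→ 7·8 + 7 —bump→ 7·9 + 7 = 70 —(−1)→ 69
69 —HB9→ 7·9 + 6 —bump→ 7·10 + 6 = 76 —(−1)→ 75
75 —HB10→ 7·10 + 5 —bump→ 7·11 + 5 = 82 —(−1)→ 81

19, 27, 37, 49, 63, 69, 75, 81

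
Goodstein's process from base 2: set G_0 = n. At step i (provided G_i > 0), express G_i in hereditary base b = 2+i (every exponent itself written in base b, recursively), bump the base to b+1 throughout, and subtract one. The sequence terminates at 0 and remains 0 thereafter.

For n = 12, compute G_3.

base 2: 12 = 2^(2 + 1) + 2^2; at 3: 3^(3 + 1) + 3^3 = 108; next = 107
base 3: 107 = 3^(3 + 1) + 2·3^2 + 2·3 + 2; at 4: 4^(4 + 1) + 2·4^2 + 2·4 + 2 = 1066; next = 1065
base 4: 1065 = 4^(4 + 1) + 2·4^2 + 2·4 + 1; at 5: 5^(5 + 1) + 2·5^2 + 2·5 + 1 = 15686; next = 15685

15685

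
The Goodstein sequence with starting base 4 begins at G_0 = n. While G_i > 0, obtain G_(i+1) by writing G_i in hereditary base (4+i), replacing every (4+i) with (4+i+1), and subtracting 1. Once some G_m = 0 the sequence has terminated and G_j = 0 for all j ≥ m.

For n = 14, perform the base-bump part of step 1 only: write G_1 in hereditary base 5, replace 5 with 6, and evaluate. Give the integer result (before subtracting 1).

(0) 14|_4 = 3·4 + 2 ↦ 3·5 + 2|_5 = 17 ⇒ 16
(1) 16|_5 = 3·5 + 1 ↦ 3·6 + 1|_6 = 19 ⇒ 18

19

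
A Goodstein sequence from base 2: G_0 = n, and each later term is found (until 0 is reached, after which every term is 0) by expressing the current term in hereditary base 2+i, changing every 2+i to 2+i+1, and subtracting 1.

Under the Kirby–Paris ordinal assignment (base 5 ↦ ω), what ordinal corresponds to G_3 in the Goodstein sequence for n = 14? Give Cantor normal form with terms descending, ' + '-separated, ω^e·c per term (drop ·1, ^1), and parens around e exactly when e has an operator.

[0] 14 ≡ 2^(2 + 1) + 2^2 + 2 (base 2). Lift 3: 111. −1: 110.
[1] 110 ≡ 3^(3 + 1) + 3^3 + 2 (base 3). Lift 4: 1282. −1: 1281.
[2] 1281 ≡ 4^(4 + 1) + 4^4 + 1 (base 4). Lift 5: 18751. −1: 18750.
[3] 18750 ≡ 5^(5 + 1) + 5^5 (base 5). Lift 6: 326592. −1: 326591.

ω^(ω + 1) + ω^ω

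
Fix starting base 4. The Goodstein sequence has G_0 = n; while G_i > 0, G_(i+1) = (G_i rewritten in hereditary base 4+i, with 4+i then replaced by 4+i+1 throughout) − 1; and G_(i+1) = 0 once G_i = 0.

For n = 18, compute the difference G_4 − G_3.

base 4: 18 = 4^2 + 2; at 5: 5^2 + 2 = 27; next = 26
base 5: 26 = 5^2 + 1; at 6: 6^2 + 1 = 37; next = 36
base 6: 36 = 6^2; at 7: 7^2 = 49; next = 48
base 7: 48 = 6·7 + 6; at 8: 6·8 + 6 = 54; next = 53

5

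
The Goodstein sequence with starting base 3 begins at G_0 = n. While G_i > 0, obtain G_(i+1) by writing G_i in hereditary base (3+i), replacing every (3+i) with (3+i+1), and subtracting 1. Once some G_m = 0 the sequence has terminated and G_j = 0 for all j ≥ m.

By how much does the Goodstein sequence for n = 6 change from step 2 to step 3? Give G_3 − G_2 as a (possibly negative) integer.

0

step 0: 6 = 2·3; sub 4 for 3: 2·4; = 8; G_1 = 8−1 = 7
step 1: 7 = 4 + 3; sub 5 for 4: 5 + 3; = 8; G_2 = 8−1 = 7
step 2: 7 = 5 + 2; sub 6 for 5: 6 + 2; = 8; G_3 = 8−1 = 7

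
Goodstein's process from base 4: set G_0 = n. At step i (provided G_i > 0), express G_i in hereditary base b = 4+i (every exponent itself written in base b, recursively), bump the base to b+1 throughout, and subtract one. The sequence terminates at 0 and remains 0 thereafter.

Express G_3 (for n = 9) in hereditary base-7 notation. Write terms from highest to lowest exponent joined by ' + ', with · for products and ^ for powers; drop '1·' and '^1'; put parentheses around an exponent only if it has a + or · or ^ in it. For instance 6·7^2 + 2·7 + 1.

base 4: 9 = 2·4 + 1; at 5: 2·5 + 1 = 11; next = 10
base 5: 10 = 2·5; at 6: 2·6 = 12; next = 11
base 6: 11 = 6 + 5; at 7: 7 + 5 = 12; next = 11
base 7: 11 = 7 + 4; at 8: 8 + 4 = 12; next = 11

7 + 4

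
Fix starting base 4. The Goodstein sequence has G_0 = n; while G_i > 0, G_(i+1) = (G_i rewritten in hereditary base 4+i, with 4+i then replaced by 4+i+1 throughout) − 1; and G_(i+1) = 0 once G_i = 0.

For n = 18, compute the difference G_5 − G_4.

5

(0) 18|_4 = 4^2 + 2 ↦ 5^2 + 2|_5 = 27 ⇒ 26
(1) 26|_5 = 5^2 + 1 ↦ 6^2 + 1|_6 = 37 ⇒ 36
(2) 36|_6 = 6^2 ↦ 7^2|_7 = 49 ⇒ 48
(3) 48|_7 = 6·7 + 6 ↦ 6·8 + 6|_8 = 54 ⇒ 53
(4) 53|_8 = 6·8 + 5 ↦ 6·9 + 5|_9 = 59 ⇒ 58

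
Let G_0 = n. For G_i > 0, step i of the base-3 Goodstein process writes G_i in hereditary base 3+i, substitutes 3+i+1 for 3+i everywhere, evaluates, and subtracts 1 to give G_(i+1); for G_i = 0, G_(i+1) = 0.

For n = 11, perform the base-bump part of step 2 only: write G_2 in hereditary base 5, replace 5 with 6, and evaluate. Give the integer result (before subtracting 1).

36

G_0=11  [base 3] 3^2 + 2  →[3↦4]→  4^2 + 2 = 18  −1 ⇒ G_1=17
G_1=17  [base 4] 4^2 + 1  →[4↦5]→  5^2 + 1 = 26  −1 ⇒ G_2=25
G_2=25  [base 5] 5^2  →[5↦6]→  6^2 = 36  −1 ⇒ G_3=35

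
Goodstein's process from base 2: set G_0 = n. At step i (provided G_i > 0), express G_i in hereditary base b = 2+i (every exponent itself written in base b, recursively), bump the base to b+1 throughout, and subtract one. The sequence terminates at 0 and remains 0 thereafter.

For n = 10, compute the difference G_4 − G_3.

264310

base 2: 10 = 2^(2 + 1) + 2; at 3: 3^(3 + 1) + 3 = 84; next = 83
base 3: 83 = 3^(3 + 1) + 2; at 4: 4^(4 + 1) + 2 = 1026; next = 1025
base 4: 1025 = 4^(4 + 1) + 1; at 5: 5^(5 + 1) + 1 = 15626; next = 15625
base 5: 15625 = 5^(5 + 1); at 6: 6^(6 + 1) = 279936; next = 279935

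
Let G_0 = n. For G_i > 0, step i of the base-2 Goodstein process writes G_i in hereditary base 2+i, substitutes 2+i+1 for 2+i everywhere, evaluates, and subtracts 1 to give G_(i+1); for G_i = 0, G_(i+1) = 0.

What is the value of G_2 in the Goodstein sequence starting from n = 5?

step 0: 5 = 2^2 + 1; sub 3 for 2: 3^3 + 1; = 28; G_1 = 28−1 = 27
step 1: 27 = 3^3; sub 4 for 3: 4^4; = 256; G_2 = 256−1 = 255
step 2: 255 = 3·4^3 + 3·4^2 + 3·4 + 3; sub 5 for 4: 3·5^3 + 3·5^2 + 3·5 + 3; = 468; G_3 = 468−1 = 467

255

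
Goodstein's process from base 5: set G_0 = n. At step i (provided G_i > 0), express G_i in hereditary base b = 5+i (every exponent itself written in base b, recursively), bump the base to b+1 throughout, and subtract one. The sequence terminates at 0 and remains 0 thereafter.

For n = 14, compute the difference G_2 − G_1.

(0) 14|_5 = 2·5 + 4 ↦ 2·6 + 4|_6 = 16 ⇒ 15
(1) 15|_6 = 2·6 + 3 ↦ 2·7 + 3|_7 = 17 ⇒ 16

1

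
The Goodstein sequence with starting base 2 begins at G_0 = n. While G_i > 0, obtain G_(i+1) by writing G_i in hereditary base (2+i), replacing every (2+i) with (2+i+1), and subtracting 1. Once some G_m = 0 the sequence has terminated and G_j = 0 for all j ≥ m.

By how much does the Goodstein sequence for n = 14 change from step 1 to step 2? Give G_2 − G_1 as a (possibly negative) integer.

1171

(0) 14|_2 = 2^(2 + 1) + 2^2 + 2 ↦ 3^(3 + 1) + 3^3 + 3|_3 = 111 ⇒ 110
(1) 110|_3 = 3^(3 + 1) + 3^3 + 2 ↦ 4^(4 + 1) + 4^4 + 2|_4 = 1282 ⇒ 1281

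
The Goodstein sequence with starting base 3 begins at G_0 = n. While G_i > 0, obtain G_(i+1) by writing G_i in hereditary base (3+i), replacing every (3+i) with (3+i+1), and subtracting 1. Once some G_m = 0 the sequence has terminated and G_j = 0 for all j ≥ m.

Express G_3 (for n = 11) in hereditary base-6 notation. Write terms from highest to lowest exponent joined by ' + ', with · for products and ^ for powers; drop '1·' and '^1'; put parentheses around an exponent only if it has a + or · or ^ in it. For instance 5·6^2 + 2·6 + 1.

5·6 + 5

(0) 11|_3 = 3^2 + 2 ↦ 4^2 + 2|_4 = 18 ⇒ 17
(1) 17|_4 = 4^2 + 1 ↦ 5^2 + 1|_5 = 26 ⇒ 25
(2) 25|_5 = 5^2 ↦ 6^2|_6 = 36 ⇒ 35
(3) 35|_6 = 5·6 + 5 ↦ 5·7 + 5|_7 = 40 ⇒ 39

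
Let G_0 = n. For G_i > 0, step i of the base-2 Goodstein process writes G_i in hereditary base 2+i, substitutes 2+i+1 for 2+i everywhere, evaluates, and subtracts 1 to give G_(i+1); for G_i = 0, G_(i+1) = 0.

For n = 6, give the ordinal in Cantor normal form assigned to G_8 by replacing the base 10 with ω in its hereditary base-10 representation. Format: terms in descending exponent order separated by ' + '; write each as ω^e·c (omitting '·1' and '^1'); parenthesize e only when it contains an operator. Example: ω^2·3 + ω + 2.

ω^5·5 + ω^4·5 + ω^3·5 + ω^2·5 + ω·5 + 1

(0) 6|_2 = 2^2 + 2 ↦ 3^3 + 3|_3 = 30 ⇒ 29
(1) 29|_3 = 3^3 + 2 ↦ 4^4 + 2|_4 = 258 ⇒ 257
(2) 257|_4 = 4^4 + 1 ↦ 5^5 + 1|_5 = 3126 ⇒ 3125
(3) 3125|_5 = 5^5 ↦ 6^6|_6 = 46656 ⇒ 46655
(4) 46655|_6 = 5·6^5 + 5·6^4 + 5·6^3 + 5·6^2 + 5·6 + 5 ↦ 5·7^5 + 5·7^4 + 5·7^3 + 5·7^2 + 5·7 + 5|_7 = 98040 ⇒ 98039
(5) 98039|_7 = 5·7^5 + 5·7^4 + 5·7^3 + 5·7^2 + 5·7 + 4 ↦ 5·8^5 + 5·8^4 + 5·8^3 + 5·8^2 + 5·8 + 4|_8 = 187244 ⇒ 187243
(6) 187243|_8 = 5·8^5 + 5·8^4 + 5·8^3 + 5·8^2 + 5·8 + 3 ↦ 5·9^5 + 5·9^4 + 5·9^3 + 5·9^2 + 5·9 + 3|_9 = 332148 ⇒ 332147
(7) 332147|_9 = 5·9^5 + 5·9^4 + 5·9^3 + 5·9^2 + 5·9 + 2 ↦ 5·10^5 + 5·10^4 + 5·10^3 + 5·10^2 + 5·10 + 2|_10 = 555552 ⇒ 555551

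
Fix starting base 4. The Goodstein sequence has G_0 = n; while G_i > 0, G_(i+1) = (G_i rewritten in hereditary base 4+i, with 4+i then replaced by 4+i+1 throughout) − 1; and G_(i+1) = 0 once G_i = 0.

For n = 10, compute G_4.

step 0: 10 = 2·4 + 2; sub 5 for 4: 2·5 + 2; = 12; G_1 = 12−1 = 11
step 1: 11 = 2·5 + 1; sub 6 for 5: 2·6 + 1; = 13; G_2 = 13−1 = 12
step 2: 12 = 2·6; sub 7 for 6: 2·7; = 14; G_3 = 14−1 = 13
step 3: 13 = 7 + 6; sub 8 for 7: 8 + 6; = 14; G_4 = 14−1 = 13
step 4: 13 = 8 + 5; sub 9 for 8: 9 + 5; = 14; G_5 = 14−1 = 13

13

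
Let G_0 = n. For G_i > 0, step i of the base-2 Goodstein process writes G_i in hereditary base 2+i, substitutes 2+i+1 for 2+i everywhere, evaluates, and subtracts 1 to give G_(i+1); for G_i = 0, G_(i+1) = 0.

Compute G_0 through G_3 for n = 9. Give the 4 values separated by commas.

9, 81, 1023, 9842

G_0 = 9. HB_2(9) = 2^(2 + 1) + 1. Bump = 82. G_1 = 81.
G_1 = 81. HB_3(81) = 3^(3 + 1). Bump = 1024. G_2 = 1023.
G_2 = 1023. HB_4(1023) = 3·4^4 + 3·4^3 + 3·4^2 + 3·4 + 3. Bump = 9843. G_3 = 9842.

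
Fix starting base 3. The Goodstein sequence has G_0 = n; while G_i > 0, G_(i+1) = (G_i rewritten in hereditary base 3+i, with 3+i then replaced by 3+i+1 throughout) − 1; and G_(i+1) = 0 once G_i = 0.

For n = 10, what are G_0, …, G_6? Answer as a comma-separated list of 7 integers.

10, 16, 24, 27, 30, 33, 36

[0] 10 ≡ 3^2 + 1 (base 3). Lift 4: 17. −1: 16.
[1] 16 ≡ 4^2 (base 4). Lift 5: 25. −1: 24.
[2] 24 ≡ 4·5 + 4 (base 5). Lift 6: 28. −1: 27.
[3] 27 ≡ 4·6 + 3 (base 6). Lift 7: 31. −1: 30.
[4] 30 ≡ 4·7 + 2 (base 7). Lift 8: 34. −1: 33.
[5] 33 ≡ 4·8 + 1 (base 8). Lift 9: 37. −1: 36.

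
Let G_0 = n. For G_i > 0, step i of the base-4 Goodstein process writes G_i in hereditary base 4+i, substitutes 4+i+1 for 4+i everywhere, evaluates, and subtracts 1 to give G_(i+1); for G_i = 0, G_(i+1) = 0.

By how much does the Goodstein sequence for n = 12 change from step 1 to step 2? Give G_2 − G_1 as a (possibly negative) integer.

G_0 = 12. HB_4(12) = 3·4. Bump = 15. G_1 = 14.
G_1 = 14. HB_5(14) = 2·5 + 4. Bump = 16. G_2 = 15.

1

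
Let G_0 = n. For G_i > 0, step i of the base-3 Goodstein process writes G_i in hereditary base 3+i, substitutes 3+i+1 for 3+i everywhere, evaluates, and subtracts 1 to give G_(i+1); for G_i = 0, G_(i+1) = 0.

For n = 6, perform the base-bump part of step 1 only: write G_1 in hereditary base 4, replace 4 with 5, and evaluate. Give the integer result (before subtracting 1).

6 —HB3→ 2·3 —bump→ 2·4 = 8 —(−1)→ 7
7 —HB4→ 4 + 3 —bump→ 5 + 3 = 8 —(−1)→ 7

8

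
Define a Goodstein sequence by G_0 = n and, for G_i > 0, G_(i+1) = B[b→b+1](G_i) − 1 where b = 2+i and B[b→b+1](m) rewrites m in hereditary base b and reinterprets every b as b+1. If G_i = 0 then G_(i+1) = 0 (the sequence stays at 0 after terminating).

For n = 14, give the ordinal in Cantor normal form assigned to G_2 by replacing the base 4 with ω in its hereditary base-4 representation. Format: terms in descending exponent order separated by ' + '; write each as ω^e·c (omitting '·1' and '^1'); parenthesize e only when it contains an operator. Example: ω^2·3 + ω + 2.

[0] 14 ≡ 2^(2 + 1) + 2^2 + 2 (base 2). Lift 3: 111. −1: 110.
[1] 110 ≡ 3^(3 + 1) + 3^3 + 2 (base 3). Lift 4: 1282. −1: 1281.
[2] 1281 ≡ 4^(4 + 1) + 4^4 + 1 (base 4). Lift 5: 18751. −1: 18750.

ω^(ω + 1) + ω^ω + 1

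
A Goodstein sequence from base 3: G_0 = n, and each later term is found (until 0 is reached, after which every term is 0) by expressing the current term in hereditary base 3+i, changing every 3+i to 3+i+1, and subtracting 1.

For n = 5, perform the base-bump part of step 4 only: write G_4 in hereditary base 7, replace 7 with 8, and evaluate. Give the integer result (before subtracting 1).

[0] 5 ≡ 3 + 2 (base 3). Lift 4: 6. −1: 5.
[1] 5 ≡ 4 + 1 (base 4). Lift 5: 6. −1: 5.
[2] 5 ≡ 5 (base 5). Lift 6: 6. −1: 5.
[3] 5 ≡ 5 (base 6). Lift 7: 5. −1: 4.
[4] 4 ≡ 4 (base 7). Lift 8: 4. −1: 3.

4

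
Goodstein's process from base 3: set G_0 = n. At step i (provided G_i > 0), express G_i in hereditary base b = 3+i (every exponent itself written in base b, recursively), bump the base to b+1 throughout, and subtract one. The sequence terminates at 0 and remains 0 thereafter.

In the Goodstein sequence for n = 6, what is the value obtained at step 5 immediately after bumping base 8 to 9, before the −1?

(0) 6|_3 = 2·3 ↦ 2·4|_4 = 8 ⇒ 7
(1) 7|_4 = 4 + 3 ↦ 5 + 3|_5 = 8 ⇒ 7
(2) 7|_5 = 5 + 2 ↦ 6 + 2|_6 = 8 ⇒ 7
(3) 7|_6 = 6 + 1 ↦ 7 + 1|_7 = 8 ⇒ 7
(4) 7|_7 = 7 ↦ 8|_8 = 8 ⇒ 7
(5) 7|_8 = 7 ↦ 7|_9 = 7 ⇒ 6

7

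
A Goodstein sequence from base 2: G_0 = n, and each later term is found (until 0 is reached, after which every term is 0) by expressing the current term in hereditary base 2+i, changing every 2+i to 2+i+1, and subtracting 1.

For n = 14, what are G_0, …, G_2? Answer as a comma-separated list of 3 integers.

14, 110, 1281

(0) 14|_2 = 2^(2 + 1) + 2^2 + 2 ↦ 3^(3 + 1) + 3^3 + 3|_3 = 111 ⇒ 110
(1) 110|_3 = 3^(3 + 1) + 3^3 + 2 ↦ 4^(4 + 1) + 4^4 + 2|_4 = 1282 ⇒ 1281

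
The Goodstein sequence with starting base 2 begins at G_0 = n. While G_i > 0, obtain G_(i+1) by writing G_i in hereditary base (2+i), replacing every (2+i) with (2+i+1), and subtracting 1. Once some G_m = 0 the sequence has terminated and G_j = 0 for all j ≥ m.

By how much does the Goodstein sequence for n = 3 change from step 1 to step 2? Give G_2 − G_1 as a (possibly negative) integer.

0

[0] 3 ≡ 2 + 1 (base 2). Lift 3: 4. −1: 3.
[1] 3 ≡ 3 (base 3). Lift 4: 4. −1: 3.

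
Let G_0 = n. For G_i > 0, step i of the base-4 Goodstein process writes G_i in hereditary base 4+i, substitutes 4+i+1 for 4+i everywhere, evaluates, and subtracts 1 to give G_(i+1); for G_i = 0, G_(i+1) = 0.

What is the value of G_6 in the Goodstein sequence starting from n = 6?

3

[0] 6 ≡ 4 + 2 (base 4). Lift 5: 7. −1: 6.
[1] 6 ≡ 5 + 1 (base 5). Lift 6: 7. −1: 6.
[2] 6 ≡ 6 (base 6). Lift 7: 7. −1: 6.
[3] 6 ≡ 6 (base 7). Lift 8: 6. −1: 5.
[4] 5 ≡ 5 (base 8). Lift 9: 5. −1: 4.
[5] 4 ≡ 4 (base 9). Lift 10: 4. −1: 3.
[6] 3 ≡ 3 (base 10). Lift 11: 3. −1: 2.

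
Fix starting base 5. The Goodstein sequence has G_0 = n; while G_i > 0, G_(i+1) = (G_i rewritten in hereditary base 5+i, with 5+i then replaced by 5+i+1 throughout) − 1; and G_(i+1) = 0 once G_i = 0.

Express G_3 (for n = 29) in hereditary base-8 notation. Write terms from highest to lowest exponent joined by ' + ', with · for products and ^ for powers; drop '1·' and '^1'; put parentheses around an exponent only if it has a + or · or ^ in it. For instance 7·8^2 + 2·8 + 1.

step 0: 29 = 5^2 + 4; sub 6 for 5: 6^2 + 4; = 40; G_1 = 40−1 = 39
step 1: 39 = 6^2 + 3; sub 7 for 6: 7^2 + 3; = 52; G_2 = 52−1 = 51
step 2: 51 = 7^2 + 2; sub 8 for 7: 8^2 + 2; = 66; G_3 = 66−1 = 65

8^2 + 1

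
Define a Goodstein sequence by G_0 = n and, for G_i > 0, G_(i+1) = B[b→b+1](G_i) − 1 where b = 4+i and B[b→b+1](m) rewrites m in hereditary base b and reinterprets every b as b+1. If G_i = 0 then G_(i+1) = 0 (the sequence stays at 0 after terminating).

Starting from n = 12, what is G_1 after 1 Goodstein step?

i=0: 12 = 3·4 (b=4); 4→5: 3·5 = 15; 15−1 = 14
i=1: 14 = 2·5 + 4 (b=5); 5→6: 2·6 + 4 = 16; 16−1 = 15

14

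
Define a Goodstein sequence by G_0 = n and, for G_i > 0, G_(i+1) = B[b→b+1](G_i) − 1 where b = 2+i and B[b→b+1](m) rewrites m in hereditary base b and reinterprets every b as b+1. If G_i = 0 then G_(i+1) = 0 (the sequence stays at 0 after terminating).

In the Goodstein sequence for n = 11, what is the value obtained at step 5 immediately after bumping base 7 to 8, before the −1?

134217728

(0) 11|_2 = 2^(2 + 1) + 2 + 1 ↦ 3^(3 + 1) + 3 + 1|_3 = 85 ⇒ 84
(1) 84|_3 = 3^(3 + 1) + 3 ↦ 4^(4 + 1) + 4|_4 = 1028 ⇒ 1027
(2) 1027|_4 = 4^(4 + 1) + 3 ↦ 5^(5 + 1) + 3|_5 = 15628 ⇒ 15627
(3) 15627|_5 = 5^(5 + 1) + 2 ↦ 6^(6 + 1) + 2|_6 = 279938 ⇒ 279937
(4) 279937|_6 = 6^(6 + 1) + 1 ↦ 7^(7 + 1) + 1|_7 = 5764802 ⇒ 5764801
(5) 5764801|_7 = 7^(7 + 1) ↦ 8^(8 + 1)|_8 = 134217728 ⇒ 134217727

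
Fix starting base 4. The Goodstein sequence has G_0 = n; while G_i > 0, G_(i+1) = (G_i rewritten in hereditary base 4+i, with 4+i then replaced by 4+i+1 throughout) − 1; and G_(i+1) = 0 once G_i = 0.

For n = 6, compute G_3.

6

i=0: 6 = 4 + 2 (b=4); 4→5: 5 + 2 = 7; 7−1 = 6
i=1: 6 = 5 + 1 (b=5); 5→6: 6 + 1 = 7; 7−1 = 6
i=2: 6 = 6 (b=6); 6→7: 7 = 7; 7−1 = 6
i=3: 6 = 6 (b=7); 7→8: 6 = 6; 6−1 = 5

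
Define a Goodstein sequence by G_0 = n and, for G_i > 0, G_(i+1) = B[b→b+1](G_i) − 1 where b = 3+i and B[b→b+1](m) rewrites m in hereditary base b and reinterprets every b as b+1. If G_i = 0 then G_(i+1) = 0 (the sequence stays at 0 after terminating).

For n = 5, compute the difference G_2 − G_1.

0

[0] 5 ≡ 3 + 2 (base 3). Lift 4: 6. −1: 5.
[1] 5 ≡ 4 + 1 (base 4). Lift 5: 6. −1: 5.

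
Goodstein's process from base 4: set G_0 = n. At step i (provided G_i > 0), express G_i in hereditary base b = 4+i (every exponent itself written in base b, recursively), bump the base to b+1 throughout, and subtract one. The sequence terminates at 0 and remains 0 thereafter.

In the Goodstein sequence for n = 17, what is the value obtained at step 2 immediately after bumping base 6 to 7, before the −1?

G_0 = 17. HB_4(17) = 4^2 + 1. Bump = 26. G_1 = 25.
G_1 = 25. HB_5(25) = 5^2. Bump = 36. G_2 = 35.
G_2 = 35. HB_6(35) = 5·6 + 5. Bump = 40. G_3 = 39.

40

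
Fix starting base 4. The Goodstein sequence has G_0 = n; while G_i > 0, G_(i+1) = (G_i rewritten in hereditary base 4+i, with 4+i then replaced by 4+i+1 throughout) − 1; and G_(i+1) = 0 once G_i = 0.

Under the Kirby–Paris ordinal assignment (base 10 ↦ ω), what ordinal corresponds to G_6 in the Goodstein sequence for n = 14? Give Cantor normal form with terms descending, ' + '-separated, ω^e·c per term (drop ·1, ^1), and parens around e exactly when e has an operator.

ω·2 + 3

base 4: 14 = 3·4 + 2; at 5: 3·5 + 2 = 17; next = 16
base 5: 16 = 3·5 + 1; at 6: 3·6 + 1 = 19; next = 18
base 6: 18 = 3·6; at 7: 3·7 = 21; next = 20
base 7: 20 = 2·7 + 6; at 8: 2·8 + 6 = 22; next = 21
base 8: 21 = 2·8 + 5; at 9: 2·9 + 5 = 23; next = 22
base 9: 22 = 2·9 + 4; at 10: 2·10 + 4 = 24; next = 23
base 10: 23 = 2·10 + 3; at 11: 2·11 + 3 = 25; next = 24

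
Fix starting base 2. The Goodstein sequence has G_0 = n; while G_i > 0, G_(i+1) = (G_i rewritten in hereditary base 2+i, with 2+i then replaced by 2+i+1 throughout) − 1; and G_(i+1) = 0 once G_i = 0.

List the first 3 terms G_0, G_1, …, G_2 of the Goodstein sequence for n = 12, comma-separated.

step 0: 12 = 2^(2 + 1) + 2^2; sub 3 for 2: 3^(3 + 1) + 3^3; = 108; G_1 = 108−1 = 107
step 1: 107 = 3^(3 + 1) + 2·3^2 + 2·3 + 2; sub 4 for 3: 4^(4 + 1) + 2·4^2 + 2·4 + 2; = 1066; G_2 = 1066−1 = 1065

12, 107, 1065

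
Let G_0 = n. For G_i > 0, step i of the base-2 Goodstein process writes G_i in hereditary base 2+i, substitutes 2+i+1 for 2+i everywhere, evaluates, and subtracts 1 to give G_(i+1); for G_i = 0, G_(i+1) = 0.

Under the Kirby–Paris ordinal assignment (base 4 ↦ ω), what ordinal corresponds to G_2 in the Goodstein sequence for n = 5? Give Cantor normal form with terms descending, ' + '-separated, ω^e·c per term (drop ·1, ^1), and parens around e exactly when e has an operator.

ω^3·3 + ω^2·3 + ω·3 + 3

(0) 5|_2 = 2^2 + 1 ↦ 3^3 + 1|_3 = 28 ⇒ 27
(1) 27|_3 = 3^3 ↦ 4^4|_4 = 256 ⇒ 255
(2) 255|_4 = 3·4^3 + 3·4^2 + 3·4 + 3 ↦ 3·5^3 + 3·5^2 + 3·5 + 3|_5 = 468 ⇒ 467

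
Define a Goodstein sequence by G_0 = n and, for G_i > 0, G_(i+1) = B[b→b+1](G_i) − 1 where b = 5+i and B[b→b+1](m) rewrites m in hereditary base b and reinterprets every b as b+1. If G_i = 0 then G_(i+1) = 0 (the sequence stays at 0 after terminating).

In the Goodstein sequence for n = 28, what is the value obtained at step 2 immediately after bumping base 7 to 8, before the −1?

[0] 28 ≡ 5^2 + 3 (base 5). Lift 6: 39. −1: 38.
[1] 38 ≡ 6^2 + 2 (base 6). Lift 7: 51. −1: 50.
[2] 50 ≡ 7^2 + 1 (base 7). Lift 8: 65. −1: 64.

65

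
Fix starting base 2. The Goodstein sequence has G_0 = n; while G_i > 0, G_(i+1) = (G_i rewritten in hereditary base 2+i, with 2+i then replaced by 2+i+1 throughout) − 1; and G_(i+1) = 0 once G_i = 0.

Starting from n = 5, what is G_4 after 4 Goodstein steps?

775

G_0 = 5. HB_2(5) = 2^2 + 1. Bump = 28. G_1 = 27.
G_1 = 27. HB_3(27) = 3^3. Bump = 256. G_2 = 255.
G_2 = 255. HB_4(255) = 3·4^3 + 3·4^2 + 3·4 + 3. Bump = 468. G_3 = 467.
G_3 = 467. HB_5(467) = 3·5^3 + 3·5^2 + 3·5 + 2. Bump = 776. G_4 = 775.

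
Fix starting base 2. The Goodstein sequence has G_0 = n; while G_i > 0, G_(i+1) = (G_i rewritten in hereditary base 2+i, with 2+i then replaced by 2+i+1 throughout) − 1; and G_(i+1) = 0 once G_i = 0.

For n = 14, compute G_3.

18750

step 0: 14 = 2^(2 + 1) + 2^2 + 2; sub 3 for 2: 3^(3 + 1) + 3^3 + 3; = 111; G_1 = 111−1 = 110
step 1: 110 = 3^(3 + 1) + 3^3 + 2; sub 4 for 3: 4^(4 + 1) + 4^4 + 2; = 1282; G_2 = 1282−1 = 1281
step 2: 1281 = 4^(4 + 1) + 4^4 + 1; sub 5 for 4: 5^(5 + 1) + 5^5 + 1; = 18751; G_3 = 18751−1 = 18750
step 3: 18750 = 5^(5 + 1) + 5^5; sub 6 for 5: 6^(6 + 1) + 6^6; = 326592; G_4 = 326592−1 = 326591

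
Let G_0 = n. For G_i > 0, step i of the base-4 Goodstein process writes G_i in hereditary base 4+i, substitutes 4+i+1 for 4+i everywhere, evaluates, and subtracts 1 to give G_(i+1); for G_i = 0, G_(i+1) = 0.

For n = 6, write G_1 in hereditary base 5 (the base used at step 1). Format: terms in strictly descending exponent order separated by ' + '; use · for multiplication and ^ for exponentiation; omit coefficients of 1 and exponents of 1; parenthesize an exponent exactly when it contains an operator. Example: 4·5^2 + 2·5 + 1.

5 + 1

step 0: 6 = 4 + 2; sub 5 for 4: 5 + 2; = 7; G_1 = 7−1 = 6
step 1: 6 = 5 + 1; sub 6 for 5: 6 + 1; = 7; G_2 = 7−1 = 6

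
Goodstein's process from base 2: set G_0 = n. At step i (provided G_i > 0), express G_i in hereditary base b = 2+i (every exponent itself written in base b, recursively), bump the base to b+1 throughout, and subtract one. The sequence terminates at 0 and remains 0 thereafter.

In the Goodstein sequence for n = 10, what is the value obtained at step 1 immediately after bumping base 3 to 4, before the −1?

1026

step 0: 10 = 2^(2 + 1) + 2; sub 3 for 2: 3^(3 + 1) + 3; = 84; G_1 = 84−1 = 83
step 1: 83 = 3^(3 + 1) + 2; sub 4 for 3: 4^(4 + 1) + 2; = 1026; G_2 = 1026−1 = 1025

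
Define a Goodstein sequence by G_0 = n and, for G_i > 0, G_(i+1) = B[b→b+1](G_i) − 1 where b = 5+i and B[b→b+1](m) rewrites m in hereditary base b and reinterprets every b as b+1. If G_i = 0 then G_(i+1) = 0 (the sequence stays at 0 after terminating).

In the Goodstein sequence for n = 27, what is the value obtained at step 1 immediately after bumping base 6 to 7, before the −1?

[0] 27 ≡ 5^2 + 2 (base 5). Lift 6: 38. −1: 37.
[1] 37 ≡ 6^2 + 1 (base 6). Lift 7: 50. −1: 49.

50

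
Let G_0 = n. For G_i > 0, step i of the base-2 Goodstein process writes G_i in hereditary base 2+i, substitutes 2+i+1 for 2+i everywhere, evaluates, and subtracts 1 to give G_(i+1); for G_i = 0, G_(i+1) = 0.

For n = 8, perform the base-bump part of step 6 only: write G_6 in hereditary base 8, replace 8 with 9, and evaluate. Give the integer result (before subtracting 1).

(0) 8|_2 = 2^(2 + 1) ↦ 3^(3 + 1)|_3 = 81 ⇒ 80
(1) 80|_3 = 2·3^3 + 2·3^2 + 2·3 + 2 ↦ 2·4^4 + 2·4^2 + 2·4 + 2|_4 = 554 ⇒ 553
(2) 553|_4 = 2·4^4 + 2·4^2 + 2·4 + 1 ↦ 2·5^5 + 2·5^2 + 2·5 + 1|_5 = 6311 ⇒ 6310
(3) 6310|_5 = 2·5^5 + 2·5^2 + 2·5 ↦ 2·6^6 + 2·6^2 + 2·6|_6 = 93396 ⇒ 93395
(4) 93395|_6 = 2·6^6 + 2·6^2 + 6 + 5 ↦ 2·7^7 + 2·7^2 + 7 + 5|_7 = 1647196 ⇒ 1647195
(5) 1647195|_7 = 2·7^7 + 2·7^2 + 7 + 4 ↦ 2·8^8 + 2·8^2 + 8 + 4|_8 = 33554572 ⇒ 33554571
(6) 33554571|_8 = 2·8^8 + 2·8^2 + 8 + 3 ↦ 2·9^9 + 2·9^2 + 9 + 3|_9 = 774841152 ⇒ 774841151

774841152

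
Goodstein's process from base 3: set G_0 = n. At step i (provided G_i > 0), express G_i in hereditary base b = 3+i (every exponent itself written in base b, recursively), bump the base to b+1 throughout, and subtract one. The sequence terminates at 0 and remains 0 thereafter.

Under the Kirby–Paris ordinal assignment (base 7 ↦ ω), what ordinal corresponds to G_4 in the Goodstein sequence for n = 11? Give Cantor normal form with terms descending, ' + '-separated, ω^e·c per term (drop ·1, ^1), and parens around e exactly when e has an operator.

[0] 11 ≡ 3^2 + 2 (base 3). Lift 4: 18. −1: 17.
[1] 17 ≡ 4^2 + 1 (base 4). Lift 5: 26. −1: 25.
[2] 25 ≡ 5^2 (base 5). Lift 6: 36. −1: 35.
[3] 35 ≡ 5·6 + 5 (base 6). Lift 7: 40. −1: 39.
[4] 39 ≡ 5·7 + 4 (base 7). Lift 8: 44. −1: 43.

ω·5 + 4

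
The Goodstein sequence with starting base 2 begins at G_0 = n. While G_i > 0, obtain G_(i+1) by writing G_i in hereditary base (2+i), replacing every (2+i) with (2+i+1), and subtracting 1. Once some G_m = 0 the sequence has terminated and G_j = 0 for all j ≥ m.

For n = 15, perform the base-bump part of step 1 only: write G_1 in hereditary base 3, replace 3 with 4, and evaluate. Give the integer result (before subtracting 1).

1284

(0) 15|_2 = 2^(2 + 1) + 2^2 + 2 + 1 ↦ 3^(3 + 1) + 3^3 + 3 + 1|_3 = 112 ⇒ 111
(1) 111|_3 = 3^(3 + 1) + 3^3 + 3 ↦ 4^(4 + 1) + 4^4 + 4|_4 = 1284 ⇒ 1283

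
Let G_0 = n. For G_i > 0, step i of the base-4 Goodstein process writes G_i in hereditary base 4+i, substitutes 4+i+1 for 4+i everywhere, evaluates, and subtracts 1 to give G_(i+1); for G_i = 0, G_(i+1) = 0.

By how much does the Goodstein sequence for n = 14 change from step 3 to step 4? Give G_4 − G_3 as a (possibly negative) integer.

14 —HB4→ 3·4 + 2 —bump→ 3·5 + 2 = 17 —(−1)→ 16
16 —HB5→ 3·5 + 1 —bump→ 3·6 + 1 = 19 —(−1)→ 18
18 —HB6→ 3·6 —bump→ 3·7 = 21 —(−1)→ 20
20 —HB7→ 2·7 + 6 —bump→ 2·8 + 6 = 22 —(−1)→ 21

1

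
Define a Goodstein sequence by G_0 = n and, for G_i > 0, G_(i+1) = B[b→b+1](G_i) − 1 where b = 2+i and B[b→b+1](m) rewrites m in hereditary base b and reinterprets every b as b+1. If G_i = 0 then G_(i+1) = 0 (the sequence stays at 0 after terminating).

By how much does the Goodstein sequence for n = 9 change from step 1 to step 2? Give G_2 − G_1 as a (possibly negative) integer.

base 2: 9 = 2^(2 + 1) + 1; at 3: 3^(3 + 1) + 1 = 82; next = 81
base 3: 81 = 3^(3 + 1); at 4: 4^(4 + 1) = 1024; next = 1023

942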